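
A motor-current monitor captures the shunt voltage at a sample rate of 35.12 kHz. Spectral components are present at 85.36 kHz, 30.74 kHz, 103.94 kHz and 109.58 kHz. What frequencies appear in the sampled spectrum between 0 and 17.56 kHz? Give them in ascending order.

1.42 kHz, 4.22 kHz, 4.38 kHz, 15.12 kHz

fs/2 = 17.56 kHz.
85.36 kHz mod fs = 15.12 kHz.
15.12 kHz ≤ fs/2 = 17.56 kHz, appears at 15.12 kHz.
30.74 kHz > fs/2 = 17.56 kHz, folds to fs − 30.74 kHz = 4.38 kHz.
103.94 kHz mod fs = 33.7 kHz.
33.7 kHz > fs/2 = 17.56 kHz, folds to fs − 33.7 kHz = 1.42 kHz.
109.58 kHz mod fs = 4.22 kHz.
4.22 kHz ≤ fs/2 = 17.56 kHz, appears at 4.22 kHz.
Distinct values: {1.42 kHz, 4.22 kHz, 4.38 kHz, 15.12 kHz}.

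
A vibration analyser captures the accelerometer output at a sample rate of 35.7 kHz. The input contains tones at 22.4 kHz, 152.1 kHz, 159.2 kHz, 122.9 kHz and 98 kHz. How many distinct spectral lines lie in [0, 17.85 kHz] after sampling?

5

fs/2 = 17.85 kHz.
22.4 kHz > fs/2 = 17.85 kHz, folds to fs − 22.4 kHz = 13.3 kHz.
152.1 kHz mod fs = 9.3 kHz.
9.3 kHz ≤ fs/2 = 17.85 kHz, appears at 9.3 kHz.
159.2 kHz mod fs = 16.4 kHz.
16.4 kHz ≤ fs/2 = 17.85 kHz, appears at 16.4 kHz.
122.9 kHz mod fs = 15.8 kHz.
15.8 kHz ≤ fs/2 = 17.85 kHz, appears at 15.8 kHz.
98 kHz mod fs = 26.6 kHz.
26.6 kHz > fs/2 = 17.85 kHz, folds to fs − 26.6 kHz = 9.1 kHz.
Distinct values: {9.1 kHz, 9.3 kHz, 13.3 kHz, 15.8 kHz, 16.4 kHz} → 5.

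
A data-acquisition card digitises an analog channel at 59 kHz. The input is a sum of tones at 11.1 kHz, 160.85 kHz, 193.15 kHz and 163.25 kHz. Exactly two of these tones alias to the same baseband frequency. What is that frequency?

16.15 kHz

fs/2 = 29.5 kHz.
11.1 kHz ≤ fs/2 = 29.5 kHz, passes unchanged.
160.85 kHz mod fs = 42.85 kHz.
42.85 kHz > fs/2 = 29.5 kHz, folds to fs − 42.85 kHz = 16.15 kHz.
193.15 kHz mod fs = 16.15 kHz.
16.15 kHz ≤ fs/2 = 29.5 kHz, appears at 16.15 kHz.
163.25 kHz mod fs = 45.25 kHz.
45.25 kHz > fs/2 = 29.5 kHz, folds to fs − 45.25 kHz = 13.75 kHz.
160.85 kHz and 193.15 kHz both map to 16.15 kHz.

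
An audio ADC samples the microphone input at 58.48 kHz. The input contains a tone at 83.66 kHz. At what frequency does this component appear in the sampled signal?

25.18 kHz

83.66 kHz mod fs = 25.18 kHz.
25.18 kHz ≤ fs/2 = 29.24 kHz, appears at 25.18 kHz.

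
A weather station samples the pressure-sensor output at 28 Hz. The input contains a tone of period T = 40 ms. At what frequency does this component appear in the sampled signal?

T = 40 ms → f = 1/T = 25 Hz.
25 Hz > fs/2 = 14 Hz, folds to fs − 25 Hz = 3 Hz.

3 Hz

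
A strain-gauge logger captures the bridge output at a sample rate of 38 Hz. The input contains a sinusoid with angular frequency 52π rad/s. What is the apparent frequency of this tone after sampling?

ω = 52π rad/s → f = ω/(2π) = 26 Hz.
26 Hz > fs/2 = 19 Hz, folds to fs − 26 Hz = 12 Hz.

12 Hz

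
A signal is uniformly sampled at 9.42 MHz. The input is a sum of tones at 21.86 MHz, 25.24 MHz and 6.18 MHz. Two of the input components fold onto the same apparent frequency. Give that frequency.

3.02 MHz

fs/2 = 4.71 MHz.
21.86 MHz mod fs = 3.02 MHz.
3.02 MHz ≤ fs/2 = 4.71 MHz, appears at 3.02 MHz.
25.24 MHz mod fs = 6.4 MHz.
6.4 MHz > fs/2 = 4.71 MHz, folds to fs − 6.4 MHz = 3.02 MHz.
6.18 MHz > fs/2 = 4.71 MHz, folds to fs − 6.18 MHz = 3.24 MHz.
21.86 MHz and 25.24 MHz both map to 3.02 MHz.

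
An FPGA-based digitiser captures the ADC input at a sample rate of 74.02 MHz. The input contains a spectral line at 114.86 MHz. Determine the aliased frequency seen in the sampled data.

33.18 MHz

114.86 MHz mod fs = 40.84 MHz.
40.84 MHz > fs/2 = 37.01 MHz, folds to fs − 40.84 MHz = 33.18 MHz.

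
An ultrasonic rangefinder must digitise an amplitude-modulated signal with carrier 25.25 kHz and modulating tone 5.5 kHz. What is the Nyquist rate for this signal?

AM sidebands sit at fc ± fm = 19.75 kHz and 30.75 kHz.
Highest-frequency component: 30.75 kHz.
Nyquist rate = 2 × 30.75 kHz = 61.5 kHz.

61.5 kHz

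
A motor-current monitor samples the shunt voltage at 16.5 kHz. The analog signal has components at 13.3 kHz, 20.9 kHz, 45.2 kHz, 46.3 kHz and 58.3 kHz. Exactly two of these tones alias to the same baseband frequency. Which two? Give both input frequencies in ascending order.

fs/2 = 8.25 kHz.
13.3 kHz > fs/2 = 8.25 kHz, folds to fs − 13.3 kHz = 3.2 kHz.
20.9 kHz mod fs = 4.4 kHz.
4.4 kHz ≤ fs/2 = 8.25 kHz, appears at 4.4 kHz.
45.2 kHz mod fs = 12.2 kHz.
12.2 kHz > fs/2 = 8.25 kHz, folds to fs − 12.2 kHz = 4.3 kHz.
46.3 kHz mod fs = 13.3 kHz.
13.3 kHz > fs/2 = 8.25 kHz, folds to fs − 13.3 kHz = 3.2 kHz.
58.3 kHz mod fs = 8.8 kHz.
8.8 kHz > fs/2 = 8.25 kHz, folds to fs − 8.8 kHz = 7.7 kHz.
13.3 kHz and 46.3 kHz both map to 3.2 kHz.

13.3 kHz, 46.3 kHz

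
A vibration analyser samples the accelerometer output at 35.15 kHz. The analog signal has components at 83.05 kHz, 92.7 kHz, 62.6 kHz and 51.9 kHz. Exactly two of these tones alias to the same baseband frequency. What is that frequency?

12.75 kHz

fs/2 = 17.575 kHz.
83.05 kHz mod fs = 12.75 kHz.
12.75 kHz ≤ fs/2 = 17.575 kHz, appears at 12.75 kHz.
92.7 kHz mod fs = 22.4 kHz.
22.4 kHz > fs/2 = 17.575 kHz, folds to fs − 22.4 kHz = 12.75 kHz.
62.6 kHz mod fs = 27.45 kHz.
27.45 kHz > fs/2 = 17.575 kHz, folds to fs − 27.45 kHz = 7.7 kHz.
51.9 kHz mod fs = 16.75 kHz.
16.75 kHz ≤ fs/2 = 17.575 kHz, appears at 16.75 kHz.
83.05 kHz and 92.7 kHz both map to 12.75 kHz.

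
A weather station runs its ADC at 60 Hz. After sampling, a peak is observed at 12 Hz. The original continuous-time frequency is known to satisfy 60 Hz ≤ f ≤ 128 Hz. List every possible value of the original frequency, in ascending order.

Frequencies that alias to 12 Hz are k·fs ± 12 Hz for integer k ≥ 0.
k=0: 12 Hz.
k=1: 48 Hz, 72 Hz.
k=2: 108 Hz, 132 Hz.
k=3: 168 Hz, 192 Hz.
Within [60 Hz, 128 Hz]: 72 Hz, 108 Hz.

72 Hz, 108 Hz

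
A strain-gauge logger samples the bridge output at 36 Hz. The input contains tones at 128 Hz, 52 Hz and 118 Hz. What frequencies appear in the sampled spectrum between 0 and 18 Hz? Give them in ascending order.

10 Hz, 16 Hz

fs/2 = 18 Hz.
128 Hz mod fs = 20 Hz.
20 Hz > fs/2 = 18 Hz, folds to fs − 20 Hz = 16 Hz.
52 Hz mod fs = 16 Hz.
16 Hz ≤ fs/2 = 18 Hz, appears at 16 Hz.
118 Hz mod fs = 10 Hz.
10 Hz ≤ fs/2 = 18 Hz, appears at 10 Hz.
Distinct values: {10 Hz, 16 Hz}.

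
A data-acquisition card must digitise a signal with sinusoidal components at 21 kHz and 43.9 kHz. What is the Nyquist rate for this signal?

Highest-frequency component: 43.9 kHz.
Nyquist rate = 2 × 43.9 kHz = 87.8 kHz.

87.8 kHz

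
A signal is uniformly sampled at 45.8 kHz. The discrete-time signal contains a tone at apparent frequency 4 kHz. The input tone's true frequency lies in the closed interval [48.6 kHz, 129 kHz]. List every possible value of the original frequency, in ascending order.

49.8 kHz, 87.6 kHz, 95.6 kHz

Frequencies that alias to 4 kHz are k·fs ± 4 kHz for integer k ≥ 0.
k=0: 4 kHz.
k=1: 41.8 kHz, 49.8 kHz.
k=2: 87.6 kHz, 95.6 kHz.
k=3: 133.4 kHz, 141.4 kHz.
Within [48.6 kHz, 129 kHz]: 49.8 kHz, 87.6 kHz, 95.6 kHz.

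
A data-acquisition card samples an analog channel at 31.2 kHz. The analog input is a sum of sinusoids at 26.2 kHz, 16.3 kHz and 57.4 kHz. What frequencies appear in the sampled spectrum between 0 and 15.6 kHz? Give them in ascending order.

fs/2 = 15.6 kHz.
26.2 kHz > fs/2 = 15.6 kHz, folds to fs − 26.2 kHz = 5 kHz.
16.3 kHz > fs/2 = 15.6 kHz, folds to fs − 16.3 kHz = 14.9 kHz.
57.4 kHz mod fs = 26.2 kHz.
26.2 kHz > fs/2 = 15.6 kHz, folds to fs − 26.2 kHz = 5 kHz.
Distinct values: {5 kHz, 14.9 kHz}.

5 kHz, 14.9 kHz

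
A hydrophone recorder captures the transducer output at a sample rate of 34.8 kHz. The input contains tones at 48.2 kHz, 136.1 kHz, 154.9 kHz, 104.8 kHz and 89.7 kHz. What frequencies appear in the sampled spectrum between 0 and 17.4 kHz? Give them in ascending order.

fs/2 = 17.4 kHz.
48.2 kHz mod fs = 13.4 kHz.
13.4 kHz ≤ fs/2 = 17.4 kHz, appears at 13.4 kHz.
136.1 kHz mod fs = 31.7 kHz.
31.7 kHz > fs/2 = 17.4 kHz, folds to fs − 31.7 kHz = 3.1 kHz.
154.9 kHz mod fs = 15.7 kHz.
15.7 kHz ≤ fs/2 = 17.4 kHz, appears at 15.7 kHz.
104.8 kHz mod fs = 0.4 kHz.
0.4 kHz ≤ fs/2 = 17.4 kHz, appears at 0.4 kHz.
89.7 kHz mod fs = 20.1 kHz.
20.1 kHz > fs/2 = 17.4 kHz, folds to fs − 20.1 kHz = 14.7 kHz.
Distinct values: {0.4 kHz, 3.1 kHz, 13.4 kHz, 14.7 kHz, 15.7 kHz}.

0.4 kHz, 3.1 kHz, 13.4 kHz, 14.7 kHz, 15.7 kHz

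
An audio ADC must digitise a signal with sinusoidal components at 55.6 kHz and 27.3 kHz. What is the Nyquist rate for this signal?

Highest-frequency component: 55.6 kHz.
Nyquist rate = 2 × 55.6 kHz = 111.2 kHz.

111.2 kHz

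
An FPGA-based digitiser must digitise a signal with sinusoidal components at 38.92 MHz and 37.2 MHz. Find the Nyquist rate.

Highest-frequency component: 38.92 MHz.
Nyquist rate = 2 × 38.92 MHz = 77.84 MHz.

77.84 MHz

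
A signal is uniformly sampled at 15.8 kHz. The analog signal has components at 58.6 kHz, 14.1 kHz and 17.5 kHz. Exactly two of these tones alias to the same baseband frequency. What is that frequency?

fs/2 = 7.9 kHz.
58.6 kHz mod fs = 11.2 kHz.
11.2 kHz > fs/2 = 7.9 kHz, folds to fs − 11.2 kHz = 4.6 kHz.
14.1 kHz > fs/2 = 7.9 kHz, folds to fs − 14.1 kHz = 1.7 kHz.
17.5 kHz mod fs = 1.7 kHz.
1.7 kHz ≤ fs/2 = 7.9 kHz, appears at 1.7 kHz.
14.1 kHz and 17.5 kHz both map to 1.7 kHz.

1.7 kHz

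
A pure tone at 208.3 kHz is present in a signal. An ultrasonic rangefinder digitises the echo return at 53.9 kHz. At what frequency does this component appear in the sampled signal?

208.3 kHz mod fs = 46.6 kHz.
46.6 kHz > fs/2 = 26.95 kHz, folds to fs − 46.6 kHz = 7.3 kHz.

7.3 kHz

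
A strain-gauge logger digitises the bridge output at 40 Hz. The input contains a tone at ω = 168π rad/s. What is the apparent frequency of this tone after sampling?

ω = 168π rad/s → f = ω/(2π) = 84 Hz.
84 Hz mod fs = 4 Hz.
4 Hz ≤ fs/2 = 20 Hz, appears at 4 Hz.

4 Hz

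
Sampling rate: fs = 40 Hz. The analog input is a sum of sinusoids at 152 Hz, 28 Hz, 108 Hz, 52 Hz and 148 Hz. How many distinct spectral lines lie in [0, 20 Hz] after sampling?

fs/2 = 20 Hz.
152 Hz mod fs = 32 Hz.
32 Hz > fs/2 = 20 Hz, folds to fs − 32 Hz = 8 Hz.
28 Hz > fs/2 = 20 Hz, folds to fs − 28 Hz = 12 Hz.
108 Hz mod fs = 28 Hz.
28 Hz > fs/2 = 20 Hz, folds to fs − 28 Hz = 12 Hz.
52 Hz mod fs = 12 Hz.
12 Hz ≤ fs/2 = 20 Hz, appears at 12 Hz.
148 Hz mod fs = 28 Hz.
28 Hz > fs/2 = 20 Hz, folds to fs − 28 Hz = 12 Hz.
Distinct values: {8 Hz, 12 Hz} → 2.

2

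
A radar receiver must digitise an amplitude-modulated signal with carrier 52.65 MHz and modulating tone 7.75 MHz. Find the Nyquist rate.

120.8 MHz

AM sidebands sit at fc ± fm = 44.9 MHz and 60.4 MHz.
Highest-frequency component: 60.4 MHz.
Nyquist rate = 2 × 60.4 MHz = 120.8 MHz.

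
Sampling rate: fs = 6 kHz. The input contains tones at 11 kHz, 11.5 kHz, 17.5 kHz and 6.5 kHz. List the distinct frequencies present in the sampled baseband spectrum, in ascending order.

0.5 kHz, 1 kHz

fs/2 = 3 kHz.
11 kHz mod fs = 5 kHz.
5 kHz > fs/2 = 3 kHz, folds to fs − 5 kHz = 1 kHz.
11.5 kHz mod fs = 5.5 kHz.
5.5 kHz > fs/2 = 3 kHz, folds to fs − 5.5 kHz = 0.5 kHz.
17.5 kHz mod fs = 5.5 kHz.
5.5 kHz > fs/2 = 3 kHz, folds to fs − 5.5 kHz = 0.5 kHz.
6.5 kHz mod fs = 0.5 kHz.
0.5 kHz ≤ fs/2 = 3 kHz, appears at 0.5 kHz.
Distinct values: {0.5 kHz, 1 kHz}.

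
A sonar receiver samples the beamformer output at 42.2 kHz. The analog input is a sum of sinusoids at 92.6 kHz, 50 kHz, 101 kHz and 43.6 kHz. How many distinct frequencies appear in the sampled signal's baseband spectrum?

4

fs/2 = 21.1 kHz.
92.6 kHz mod fs = 8.2 kHz.
8.2 kHz ≤ fs/2 = 21.1 kHz, appears at 8.2 kHz.
50 kHz mod fs = 7.8 kHz.
7.8 kHz ≤ fs/2 = 21.1 kHz, appears at 7.8 kHz.
101 kHz mod fs = 16.6 kHz.
16.6 kHz ≤ fs/2 = 21.1 kHz, appears at 16.6 kHz.
43.6 kHz mod fs = 1.4 kHz.
1.4 kHz ≤ fs/2 = 21.1 kHz, appears at 1.4 kHz.
Distinct values: {1.4 kHz, 7.8 kHz, 8.2 kHz, 16.6 kHz} → 4.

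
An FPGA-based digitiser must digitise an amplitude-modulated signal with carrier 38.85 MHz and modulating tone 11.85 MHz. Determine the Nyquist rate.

AM sidebands sit at fc ± fm = 27 MHz and 50.7 MHz.
Highest-frequency component: 50.7 MHz.
Nyquist rate = 2 × 50.7 MHz = 101.4 MHz.

101.4 MHz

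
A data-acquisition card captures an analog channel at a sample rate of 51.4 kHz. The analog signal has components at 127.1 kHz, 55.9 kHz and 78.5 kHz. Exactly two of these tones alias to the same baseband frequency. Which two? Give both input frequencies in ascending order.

78.5 kHz, 127.1 kHz

fs/2 = 25.7 kHz.
127.1 kHz mod fs = 24.3 kHz.
24.3 kHz ≤ fs/2 = 25.7 kHz, appears at 24.3 kHz.
55.9 kHz mod fs = 4.5 kHz.
4.5 kHz ≤ fs/2 = 25.7 kHz, appears at 4.5 kHz.
78.5 kHz mod fs = 27.1 kHz.
27.1 kHz > fs/2 = 25.7 kHz, folds to fs − 27.1 kHz = 24.3 kHz.
78.5 kHz and 127.1 kHz both map to 24.3 kHz.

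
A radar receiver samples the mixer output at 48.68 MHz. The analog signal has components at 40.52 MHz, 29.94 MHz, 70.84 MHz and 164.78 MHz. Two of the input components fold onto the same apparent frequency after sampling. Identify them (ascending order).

fs/2 = 24.34 MHz.
40.52 MHz > fs/2 = 24.34 MHz, folds to fs − 40.52 MHz = 8.16 MHz.
29.94 MHz > fs/2 = 24.34 MHz, folds to fs − 29.94 MHz = 18.74 MHz.
70.84 MHz mod fs = 22.16 MHz.
22.16 MHz ≤ fs/2 = 24.34 MHz, appears at 22.16 MHz.
164.78 MHz mod fs = 18.74 MHz.
18.74 MHz ≤ fs/2 = 24.34 MHz, appears at 18.74 MHz.
29.94 MHz and 164.78 MHz both map to 18.74 MHz.

29.94 MHz, 164.78 MHz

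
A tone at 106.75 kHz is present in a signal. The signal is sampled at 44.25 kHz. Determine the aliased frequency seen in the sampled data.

18.25 kHz

106.75 kHz mod fs = 18.25 kHz.
18.25 kHz ≤ fs/2 = 22.125 kHz, appears at 18.25 kHz.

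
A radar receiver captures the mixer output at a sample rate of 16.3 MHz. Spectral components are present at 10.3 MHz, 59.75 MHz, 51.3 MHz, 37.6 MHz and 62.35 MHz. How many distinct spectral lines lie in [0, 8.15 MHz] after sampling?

fs/2 = 8.15 MHz.
10.3 MHz > fs/2 = 8.15 MHz, folds to fs − 10.3 MHz = 6 MHz.
59.75 MHz mod fs = 10.85 MHz.
10.85 MHz > fs/2 = 8.15 MHz, folds to fs − 10.85 MHz = 5.45 MHz.
51.3 MHz mod fs = 2.4 MHz.
2.4 MHz ≤ fs/2 = 8.15 MHz, appears at 2.4 MHz.
37.6 MHz mod fs = 5 MHz.
5 MHz ≤ fs/2 = 8.15 MHz, appears at 5 MHz.
62.35 MHz mod fs = 13.45 MHz.
13.45 MHz > fs/2 = 8.15 MHz, folds to fs − 13.45 MHz = 2.85 MHz.
Distinct values: {2.4 MHz, 2.85 MHz, 5 MHz, 5.45 MHz, 6 MHz} → 5.

5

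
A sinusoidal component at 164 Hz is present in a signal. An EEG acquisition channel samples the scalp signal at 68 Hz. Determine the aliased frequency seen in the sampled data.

164 Hz mod fs = 28 Hz.
28 Hz ≤ fs/2 = 34 Hz, appears at 28 Hz.

28 Hz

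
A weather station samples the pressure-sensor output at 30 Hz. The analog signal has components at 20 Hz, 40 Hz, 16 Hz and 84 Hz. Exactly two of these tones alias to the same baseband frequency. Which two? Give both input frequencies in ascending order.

fs/2 = 15 Hz.
20 Hz > fs/2 = 15 Hz, folds to fs − 20 Hz = 10 Hz.
40 Hz mod fs = 10 Hz.
10 Hz ≤ fs/2 = 15 Hz, appears at 10 Hz.
16 Hz > fs/2 = 15 Hz, folds to fs − 16 Hz = 14 Hz.
84 Hz mod fs = 24 Hz.
24 Hz > fs/2 = 15 Hz, folds to fs − 24 Hz = 6 Hz.
20 Hz and 40 Hz both map to 10 Hz.

20 Hz, 40 Hz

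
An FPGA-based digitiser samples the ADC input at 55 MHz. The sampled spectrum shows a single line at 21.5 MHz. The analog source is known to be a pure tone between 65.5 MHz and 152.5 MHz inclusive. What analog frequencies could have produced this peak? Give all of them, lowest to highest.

76.5 MHz, 88.5 MHz, 131.5 MHz, 143.5 MHz

Frequencies that alias to 21.5 MHz are k·fs ± 21.5 MHz for integer k ≥ 0.
k=0: 21.5 MHz.
k=1: 33.5 MHz, 76.5 MHz.
k=2: 88.5 MHz, 131.5 MHz.
k=3: 143.5 MHz, 186.5 MHz.
k=4: 198.5 MHz, 241.5 MHz.
Within [65.5 MHz, 152.5 MHz]: 76.5 MHz, 88.5 MHz, 131.5 MHz, 143.5 MHz.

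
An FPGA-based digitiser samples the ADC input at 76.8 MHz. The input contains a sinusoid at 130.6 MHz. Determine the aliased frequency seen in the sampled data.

23 MHz

130.6 MHz mod fs = 53.8 MHz.
53.8 MHz > fs/2 = 38.4 MHz, folds to fs − 53.8 MHz = 23 MHz.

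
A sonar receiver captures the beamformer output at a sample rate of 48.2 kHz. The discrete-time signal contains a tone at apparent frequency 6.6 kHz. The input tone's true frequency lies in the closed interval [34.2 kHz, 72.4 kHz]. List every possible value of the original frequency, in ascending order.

41.6 kHz, 54.8 kHz

Frequencies that alias to 6.6 kHz are k·fs ± 6.6 kHz for integer k ≥ 0.
k=0: 6.6 kHz.
k=1: 41.6 kHz, 54.8 kHz.
k=2: 89.8 kHz, 103 kHz.
Within [34.2 kHz, 72.4 kHz]: 41.6 kHz, 54.8 kHz.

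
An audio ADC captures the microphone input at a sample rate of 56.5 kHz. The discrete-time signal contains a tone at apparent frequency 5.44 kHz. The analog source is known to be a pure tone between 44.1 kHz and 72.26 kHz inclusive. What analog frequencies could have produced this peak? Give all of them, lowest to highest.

51.06 kHz, 61.94 kHz

Frequencies that alias to 5.44 kHz are k·fs ± 5.44 kHz for integer k ≥ 0.
k=0: 5.44 kHz.
k=1: 51.06 kHz, 61.94 kHz.
k=2: 107.56 kHz, 118.44 kHz.
Within [44.1 kHz, 72.26 kHz]: 51.06 kHz, 61.94 kHz.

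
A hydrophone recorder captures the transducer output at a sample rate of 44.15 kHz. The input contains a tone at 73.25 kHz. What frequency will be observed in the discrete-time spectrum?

73.25 kHz mod fs = 29.1 kHz.
29.1 kHz > fs/2 = 22.075 kHz, folds to fs − 29.1 kHz = 15.05 kHz.

15.05 kHz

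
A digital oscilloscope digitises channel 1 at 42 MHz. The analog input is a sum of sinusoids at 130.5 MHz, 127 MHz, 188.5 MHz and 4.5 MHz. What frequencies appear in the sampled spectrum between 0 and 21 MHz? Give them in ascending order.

fs/2 = 21 MHz.
130.5 MHz mod fs = 4.5 MHz.
4.5 MHz ≤ fs/2 = 21 MHz, appears at 4.5 MHz.
127 MHz mod fs = 1 MHz.
1 MHz ≤ fs/2 = 21 MHz, appears at 1 MHz.
188.5 MHz mod fs = 20.5 MHz.
20.5 MHz ≤ fs/2 = 21 MHz, appears at 20.5 MHz.
4.5 MHz ≤ fs/2 = 21 MHz, passes unchanged.
Distinct values: {1 MHz, 4.5 MHz, 20.5 MHz}.

1 MHz, 4.5 MHz, 20.5 MHz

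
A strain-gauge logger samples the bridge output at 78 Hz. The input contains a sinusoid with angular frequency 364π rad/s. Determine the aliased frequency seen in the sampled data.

26 Hz

ω = 364π rad/s → f = ω/(2π) = 182 Hz.
182 Hz mod fs = 26 Hz.
26 Hz ≤ fs/2 = 39 Hz, appears at 26 Hz.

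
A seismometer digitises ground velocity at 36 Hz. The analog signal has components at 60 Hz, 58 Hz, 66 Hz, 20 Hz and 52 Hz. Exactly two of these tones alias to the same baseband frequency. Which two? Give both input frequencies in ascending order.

20 Hz, 52 Hz

fs/2 = 18 Hz.
60 Hz mod fs = 24 Hz.
24 Hz > fs/2 = 18 Hz, folds to fs − 24 Hz = 12 Hz.
58 Hz mod fs = 22 Hz.
22 Hz > fs/2 = 18 Hz, folds to fs − 22 Hz = 14 Hz.
66 Hz mod fs = 30 Hz.
30 Hz > fs/2 = 18 Hz, folds to fs − 30 Hz = 6 Hz.
20 Hz > fs/2 = 18 Hz, folds to fs − 20 Hz = 16 Hz.
52 Hz mod fs = 16 Hz.
16 Hz ≤ fs/2 = 18 Hz, appears at 16 Hz.
20 Hz and 52 Hz both map to 16 Hz.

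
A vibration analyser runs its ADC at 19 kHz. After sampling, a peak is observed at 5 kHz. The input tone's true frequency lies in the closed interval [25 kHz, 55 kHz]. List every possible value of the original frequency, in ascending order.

Frequencies that alias to 5 kHz are k·fs ± 5 kHz for integer k ≥ 0.
k=0: 5 kHz.
k=1: 14 kHz, 24 kHz.
k=2: 33 kHz, 43 kHz.
k=3: 52 kHz, 62 kHz.
k=4: 71 kHz, 81 kHz.
Within [25 kHz, 55 kHz]: 33 kHz, 43 kHz, 52 kHz.

33 kHz, 43 kHz, 52 kHz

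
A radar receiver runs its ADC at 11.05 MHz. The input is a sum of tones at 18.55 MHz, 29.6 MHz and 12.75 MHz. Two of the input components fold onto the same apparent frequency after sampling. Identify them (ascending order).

fs/2 = 5.525 MHz.
18.55 MHz mod fs = 7.5 MHz.
7.5 MHz > fs/2 = 5.525 MHz, folds to fs − 7.5 MHz = 3.55 MHz.
29.6 MHz mod fs = 7.5 MHz.
7.5 MHz > fs/2 = 5.525 MHz, folds to fs − 7.5 MHz = 3.55 MHz.
12.75 MHz mod fs = 1.7 MHz.
1.7 MHz ≤ fs/2 = 5.525 MHz, appears at 1.7 MHz.
18.55 MHz and 29.6 MHz both map to 3.55 MHz.

18.55 MHz, 29.6 MHz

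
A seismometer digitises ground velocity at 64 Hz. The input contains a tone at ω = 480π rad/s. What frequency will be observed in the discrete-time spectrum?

ω = 480π rad/s → f = ω/(2π) = 240 Hz.
240 Hz mod fs = 48 Hz.
48 Hz > fs/2 = 32 Hz, folds to fs − 48 Hz = 16 Hz.

16 Hz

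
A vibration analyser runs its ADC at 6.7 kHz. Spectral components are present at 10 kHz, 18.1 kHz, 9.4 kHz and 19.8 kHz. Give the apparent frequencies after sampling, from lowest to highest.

0.3 kHz, 2 kHz, 2.7 kHz, 3.3 kHz

fs/2 = 3.35 kHz.
10 kHz mod fs = 3.3 kHz.
3.3 kHz ≤ fs/2 = 3.35 kHz, appears at 3.3 kHz.
18.1 kHz mod fs = 4.7 kHz.
4.7 kHz > fs/2 = 3.35 kHz, folds to fs − 4.7 kHz = 2 kHz.
9.4 kHz mod fs = 2.7 kHz.
2.7 kHz ≤ fs/2 = 3.35 kHz, appears at 2.7 kHz.
19.8 kHz mod fs = 6.4 kHz.
6.4 kHz > fs/2 = 3.35 kHz, folds to fs − 6.4 kHz = 0.3 kHz.
Distinct values: {0.3 kHz, 2 kHz, 2.7 kHz, 3.3 kHz}.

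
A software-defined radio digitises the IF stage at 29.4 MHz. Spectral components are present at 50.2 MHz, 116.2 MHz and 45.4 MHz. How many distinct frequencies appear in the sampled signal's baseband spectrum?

fs/2 = 14.7 MHz.
50.2 MHz mod fs = 20.8 MHz.
20.8 MHz > fs/2 = 14.7 MHz, folds to fs − 20.8 MHz = 8.6 MHz.
116.2 MHz mod fs = 28 MHz.
28 MHz > fs/2 = 14.7 MHz, folds to fs − 28 MHz = 1.4 MHz.
45.4 MHz mod fs = 16 MHz.
16 MHz > fs/2 = 14.7 MHz, folds to fs − 16 MHz = 13.4 MHz.
Distinct values: {1.4 MHz, 8.6 MHz, 13.4 MHz} → 3.

3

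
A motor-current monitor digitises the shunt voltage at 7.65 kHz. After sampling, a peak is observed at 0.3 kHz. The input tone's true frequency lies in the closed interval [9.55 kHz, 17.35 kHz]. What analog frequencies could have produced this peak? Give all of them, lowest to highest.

15 kHz, 15.6 kHz

Frequencies that alias to 0.3 kHz are k·fs ± 0.3 kHz for integer k ≥ 0.
k=0: 0.3 kHz.
k=1: 7.35 kHz, 7.95 kHz.
k=2: 15 kHz, 15.6 kHz.
k=3: 22.65 kHz, 23.25 kHz.
Within [9.55 kHz, 17.35 kHz]: 15 kHz, 15.6 kHz.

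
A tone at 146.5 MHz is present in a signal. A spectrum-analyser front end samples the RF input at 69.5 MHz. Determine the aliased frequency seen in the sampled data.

146.5 MHz mod fs = 7.5 MHz.
7.5 MHz ≤ fs/2 = 34.75 MHz, appears at 7.5 MHz.

7.5 MHz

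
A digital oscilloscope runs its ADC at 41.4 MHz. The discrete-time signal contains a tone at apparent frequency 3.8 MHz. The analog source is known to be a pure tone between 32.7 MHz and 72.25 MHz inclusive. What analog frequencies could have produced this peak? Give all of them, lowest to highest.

Frequencies that alias to 3.8 MHz are k·fs ± 3.8 MHz for integer k ≥ 0.
k=0: 3.8 MHz.
k=1: 37.6 MHz, 45.2 MHz.
k=2: 79 MHz, 86.6 MHz.
Within [32.7 MHz, 72.25 MHz]: 37.6 MHz, 45.2 MHz.

37.6 MHz, 45.2 MHz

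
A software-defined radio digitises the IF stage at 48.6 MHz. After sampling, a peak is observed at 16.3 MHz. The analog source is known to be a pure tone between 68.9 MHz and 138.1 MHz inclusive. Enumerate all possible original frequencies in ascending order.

Frequencies that alias to 16.3 MHz are k·fs ± 16.3 MHz for integer k ≥ 0.
k=0: 16.3 MHz.
k=1: 32.3 MHz, 64.9 MHz.
k=2: 80.9 MHz, 113.5 MHz.
k=3: 129.5 MHz, 162.1 MHz.
k=4: 178.1 MHz, 210.7 MHz.
Within [68.9 MHz, 138.1 MHz]: 80.9 MHz, 113.5 MHz, 129.5 MHz.

80.9 MHz, 113.5 MHz, 129.5 MHz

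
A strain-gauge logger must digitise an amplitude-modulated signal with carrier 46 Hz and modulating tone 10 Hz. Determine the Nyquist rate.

AM sidebands sit at fc ± fm = 36 Hz and 56 Hz.
Highest-frequency component: 56 Hz.
Nyquist rate = 2 × 56 Hz = 112 Hz.

112 Hz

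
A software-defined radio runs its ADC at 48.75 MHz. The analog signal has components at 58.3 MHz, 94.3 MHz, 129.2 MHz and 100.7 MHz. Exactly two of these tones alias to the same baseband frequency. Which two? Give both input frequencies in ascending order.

fs/2 = 24.375 MHz.
58.3 MHz mod fs = 9.55 MHz.
9.55 MHz ≤ fs/2 = 24.375 MHz, appears at 9.55 MHz.
94.3 MHz mod fs = 45.55 MHz.
45.55 MHz > fs/2 = 24.375 MHz, folds to fs − 45.55 MHz = 3.2 MHz.
129.2 MHz mod fs = 31.7 MHz.
31.7 MHz > fs/2 = 24.375 MHz, folds to fs − 31.7 MHz = 17.05 MHz.
100.7 MHz mod fs = 3.2 MHz.
3.2 MHz ≤ fs/2 = 24.375 MHz, appears at 3.2 MHz.
94.3 MHz and 100.7 MHz both map to 3.2 MHz.

94.3 MHz, 100.7 MHz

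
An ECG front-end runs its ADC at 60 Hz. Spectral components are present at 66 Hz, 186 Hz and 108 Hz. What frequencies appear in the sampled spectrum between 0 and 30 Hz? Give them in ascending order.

6 Hz, 12 Hz

fs/2 = 30 Hz.
66 Hz mod fs = 6 Hz.
6 Hz ≤ fs/2 = 30 Hz, appears at 6 Hz.
186 Hz mod fs = 6 Hz.
6 Hz ≤ fs/2 = 30 Hz, appears at 6 Hz.
108 Hz mod fs = 48 Hz.
48 Hz > fs/2 = 30 Hz, folds to fs − 48 Hz = 12 Hz.
Distinct values: {6 Hz, 12 Hz}.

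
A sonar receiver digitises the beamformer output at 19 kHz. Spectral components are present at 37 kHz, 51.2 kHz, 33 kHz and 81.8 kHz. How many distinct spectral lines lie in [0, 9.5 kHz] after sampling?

fs/2 = 9.5 kHz.
37 kHz mod fs = 18 kHz.
18 kHz > fs/2 = 9.5 kHz, folds to fs − 18 kHz = 1 kHz.
51.2 kHz mod fs = 13.2 kHz.
13.2 kHz > fs/2 = 9.5 kHz, folds to fs − 13.2 kHz = 5.8 kHz.
33 kHz mod fs = 14 kHz.
14 kHz > fs/2 = 9.5 kHz, folds to fs − 14 kHz = 5 kHz.
81.8 kHz mod fs = 5.8 kHz.
5.8 kHz ≤ fs/2 = 9.5 kHz, appears at 5.8 kHz.
Distinct values: {1 kHz, 5 kHz, 5.8 kHz} → 3.

3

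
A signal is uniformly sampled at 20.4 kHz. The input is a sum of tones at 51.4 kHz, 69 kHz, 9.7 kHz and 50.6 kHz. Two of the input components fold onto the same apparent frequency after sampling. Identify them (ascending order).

50.6 kHz, 51.4 kHz

fs/2 = 10.2 kHz.
51.4 kHz mod fs = 10.6 kHz.
10.6 kHz > fs/2 = 10.2 kHz, folds to fs − 10.6 kHz = 9.8 kHz.
69 kHz mod fs = 7.8 kHz.
7.8 kHz ≤ fs/2 = 10.2 kHz, appears at 7.8 kHz.
9.7 kHz ≤ fs/2 = 10.2 kHz, passes unchanged.
50.6 kHz mod fs = 9.8 kHz.
9.8 kHz ≤ fs/2 = 10.2 kHz, appears at 9.8 kHz.
50.6 kHz and 51.4 kHz both map to 9.8 kHz.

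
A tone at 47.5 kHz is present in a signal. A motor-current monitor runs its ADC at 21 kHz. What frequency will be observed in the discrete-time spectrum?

47.5 kHz mod fs = 5.5 kHz.
5.5 kHz ≤ fs/2 = 10.5 kHz, appears at 5.5 kHz.

5.5 kHz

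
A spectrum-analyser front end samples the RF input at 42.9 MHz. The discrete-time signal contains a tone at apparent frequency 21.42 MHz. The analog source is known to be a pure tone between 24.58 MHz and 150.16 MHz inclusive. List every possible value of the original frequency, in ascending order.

64.32 MHz, 64.38 MHz, 107.22 MHz, 107.28 MHz, 150.12 MHz

Frequencies that alias to 21.42 MHz are k·fs ± 21.42 MHz for integer k ≥ 0.
k=0: 21.42 MHz.
k=1: 21.48 MHz, 64.32 MHz.
k=2: 64.38 MHz, 107.22 MHz.
k=3: 107.28 MHz, 150.12 MHz.
k=4: 150.18 MHz, 193.02 MHz.
Within [24.58 MHz, 150.16 MHz]: 64.32 MHz, 64.38 MHz, 107.22 MHz, 107.28 MHz, 150.12 MHz.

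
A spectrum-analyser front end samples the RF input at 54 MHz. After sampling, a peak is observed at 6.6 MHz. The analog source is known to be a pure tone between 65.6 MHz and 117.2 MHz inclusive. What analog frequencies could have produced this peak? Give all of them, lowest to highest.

Frequencies that alias to 6.6 MHz are k·fs ± 6.6 MHz for integer k ≥ 0.
k=0: 6.6 MHz.
k=1: 47.4 MHz, 60.6 MHz.
k=2: 101.4 MHz, 114.6 MHz.
k=3: 155.4 MHz, 168.6 MHz.
Within [65.6 MHz, 117.2 MHz]: 101.4 MHz, 114.6 MHz.

101.4 MHz, 114.6 MHz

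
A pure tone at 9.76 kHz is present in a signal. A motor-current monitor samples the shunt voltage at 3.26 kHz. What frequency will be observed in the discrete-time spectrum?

0.02 kHz

9.76 kHz mod fs = 3.24 kHz.
3.24 kHz > fs/2 = 1.63 kHz, folds to fs − 3.24 kHz = 0.02 kHz.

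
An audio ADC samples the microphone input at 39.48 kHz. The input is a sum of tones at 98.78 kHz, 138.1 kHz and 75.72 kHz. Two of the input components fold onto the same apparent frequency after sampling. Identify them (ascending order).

fs/2 = 19.74 kHz.
98.78 kHz mod fs = 19.82 kHz.
19.82 kHz > fs/2 = 19.74 kHz, folds to fs − 19.82 kHz = 19.66 kHz.
138.1 kHz mod fs = 19.66 kHz.
19.66 kHz ≤ fs/2 = 19.74 kHz, appears at 19.66 kHz.
75.72 kHz mod fs = 36.24 kHz.
36.24 kHz > fs/2 = 19.74 kHz, folds to fs − 36.24 kHz = 3.24 kHz.
98.78 kHz and 138.1 kHz both map to 19.66 kHz.

98.78 kHz, 138.1 kHz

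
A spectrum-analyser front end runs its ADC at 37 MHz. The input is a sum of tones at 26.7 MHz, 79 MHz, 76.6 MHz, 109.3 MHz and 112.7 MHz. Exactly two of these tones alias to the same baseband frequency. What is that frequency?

fs/2 = 18.5 MHz.
26.7 MHz > fs/2 = 18.5 MHz, folds to fs − 26.7 MHz = 10.3 MHz.
79 MHz mod fs = 5 MHz.
5 MHz ≤ fs/2 = 18.5 MHz, appears at 5 MHz.
76.6 MHz mod fs = 2.6 MHz.
2.6 MHz ≤ fs/2 = 18.5 MHz, appears at 2.6 MHz.
109.3 MHz mod fs = 35.3 MHz.
35.3 MHz > fs/2 = 18.5 MHz, folds to fs − 35.3 MHz = 1.7 MHz.
112.7 MHz mod fs = 1.7 MHz.
1.7 MHz ≤ fs/2 = 18.5 MHz, appears at 1.7 MHz.
109.3 MHz and 112.7 MHz both map to 1.7 MHz.

1.7 MHz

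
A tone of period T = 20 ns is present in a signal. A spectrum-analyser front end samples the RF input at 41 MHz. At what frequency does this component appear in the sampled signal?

9 MHz

T = 20 ns → f = 1/T = 50 MHz.
50 MHz mod fs = 9 MHz.
9 MHz ≤ fs/2 = 20.5 MHz, appears at 9 MHz.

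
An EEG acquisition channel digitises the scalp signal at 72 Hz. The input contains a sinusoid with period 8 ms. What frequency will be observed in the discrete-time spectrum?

T = 8 ms → f = 1/T = 125 Hz.
125 Hz mod fs = 53 Hz.
53 Hz > fs/2 = 36 Hz, folds to fs − 53 Hz = 19 Hz.

19 Hz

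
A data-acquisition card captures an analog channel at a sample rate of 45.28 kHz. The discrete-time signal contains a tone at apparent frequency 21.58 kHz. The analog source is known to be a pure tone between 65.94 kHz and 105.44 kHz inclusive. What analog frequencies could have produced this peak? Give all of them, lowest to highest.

Frequencies that alias to 21.58 kHz are k·fs ± 21.58 kHz for integer k ≥ 0.
k=0: 21.58 kHz.
k=1: 23.7 kHz, 66.86 kHz.
k=2: 68.98 kHz, 112.14 kHz.
k=3: 114.26 kHz, 157.42 kHz.
Within [65.94 kHz, 105.44 kHz]: 66.86 kHz, 68.98 kHz.

66.86 kHz, 68.98 kHz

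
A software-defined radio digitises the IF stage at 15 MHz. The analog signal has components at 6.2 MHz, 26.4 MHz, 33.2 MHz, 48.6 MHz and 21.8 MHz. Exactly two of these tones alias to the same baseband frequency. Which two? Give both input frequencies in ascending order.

fs/2 = 7.5 MHz.
6.2 MHz ≤ fs/2 = 7.5 MHz, passes unchanged.
26.4 MHz mod fs = 11.4 MHz.
11.4 MHz > fs/2 = 7.5 MHz, folds to fs − 11.4 MHz = 3.6 MHz.
33.2 MHz mod fs = 3.2 MHz.
3.2 MHz ≤ fs/2 = 7.5 MHz, appears at 3.2 MHz.
48.6 MHz mod fs = 3.6 MHz.
3.6 MHz ≤ fs/2 = 7.5 MHz, appears at 3.6 MHz.
21.8 MHz mod fs = 6.8 MHz.
6.8 MHz ≤ fs/2 = 7.5 MHz, appears at 6.8 MHz.
26.4 MHz and 48.6 MHz both map to 3.6 MHz.

26.4 MHz, 48.6 MHz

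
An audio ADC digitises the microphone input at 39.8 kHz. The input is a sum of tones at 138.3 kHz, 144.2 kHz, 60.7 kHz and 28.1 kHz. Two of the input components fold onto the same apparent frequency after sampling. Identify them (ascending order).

fs/2 = 19.9 kHz.
138.3 kHz mod fs = 18.9 kHz.
18.9 kHz ≤ fs/2 = 19.9 kHz, appears at 18.9 kHz.
144.2 kHz mod fs = 24.8 kHz.
24.8 kHz > fs/2 = 19.9 kHz, folds to fs − 24.8 kHz = 15 kHz.
60.7 kHz mod fs = 20.9 kHz.
20.9 kHz > fs/2 = 19.9 kHz, folds to fs − 20.9 kHz = 18.9 kHz.
28.1 kHz > fs/2 = 19.9 kHz, folds to fs − 28.1 kHz = 11.7 kHz.
60.7 kHz and 138.3 kHz both map to 18.9 kHz.

60.7 kHz, 138.3 kHz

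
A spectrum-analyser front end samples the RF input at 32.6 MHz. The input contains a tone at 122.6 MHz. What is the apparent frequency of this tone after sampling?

122.6 MHz mod fs = 24.8 MHz.
24.8 MHz > fs/2 = 16.3 MHz, folds to fs − 24.8 MHz = 7.8 MHz.

7.8 MHz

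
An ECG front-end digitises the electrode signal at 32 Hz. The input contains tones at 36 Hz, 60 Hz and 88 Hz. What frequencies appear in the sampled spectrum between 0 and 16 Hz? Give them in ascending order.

fs/2 = 16 Hz.
36 Hz mod fs = 4 Hz.
4 Hz ≤ fs/2 = 16 Hz, appears at 4 Hz.
60 Hz mod fs = 28 Hz.
28 Hz > fs/2 = 16 Hz, folds to fs − 28 Hz = 4 Hz.
88 Hz mod fs = 24 Hz.
24 Hz > fs/2 = 16 Hz, folds to fs − 24 Hz = 8 Hz.
Distinct values: {4 Hz, 8 Hz}.

4 Hz, 8 Hz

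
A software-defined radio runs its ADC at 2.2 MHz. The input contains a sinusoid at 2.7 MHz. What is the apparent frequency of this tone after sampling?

0.5 MHz

2.7 MHz mod fs = 0.5 MHz.
0.5 MHz ≤ fs/2 = 1.1 MHz, appears at 0.5 MHz.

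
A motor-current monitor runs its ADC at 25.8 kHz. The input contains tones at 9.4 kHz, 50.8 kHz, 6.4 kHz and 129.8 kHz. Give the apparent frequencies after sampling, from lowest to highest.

0.8 kHz, 6.4 kHz, 9.4 kHz

fs/2 = 12.9 kHz.
9.4 kHz ≤ fs/2 = 12.9 kHz, passes unchanged.
50.8 kHz mod fs = 25 kHz.
25 kHz > fs/2 = 12.9 kHz, folds to fs − 25 kHz = 0.8 kHz.
6.4 kHz ≤ fs/2 = 12.9 kHz, passes unchanged.
129.8 kHz mod fs = 0.8 kHz.
0.8 kHz ≤ fs/2 = 12.9 kHz, appears at 0.8 kHz.
Distinct values: {0.8 kHz, 6.4 kHz, 9.4 kHz}.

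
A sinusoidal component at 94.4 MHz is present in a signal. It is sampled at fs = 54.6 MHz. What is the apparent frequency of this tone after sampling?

94.4 MHz mod fs = 39.8 MHz.
39.8 MHz > fs/2 = 27.3 MHz, folds to fs − 39.8 MHz = 14.8 MHz.

14.8 MHz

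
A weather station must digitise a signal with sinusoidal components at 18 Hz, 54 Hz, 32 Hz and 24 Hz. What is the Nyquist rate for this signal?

Highest-frequency component: 54 Hz.
Nyquist rate = 2 × 54 Hz = 108 Hz.

108 Hz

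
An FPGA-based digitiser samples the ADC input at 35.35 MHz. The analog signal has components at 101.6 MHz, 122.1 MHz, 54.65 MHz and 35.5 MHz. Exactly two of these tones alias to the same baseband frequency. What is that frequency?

16.05 MHz

fs/2 = 17.675 MHz.
101.6 MHz mod fs = 30.9 MHz.
30.9 MHz > fs/2 = 17.675 MHz, folds to fs − 30.9 MHz = 4.45 MHz.
122.1 MHz mod fs = 16.05 MHz.
16.05 MHz ≤ fs/2 = 17.675 MHz, appears at 16.05 MHz.
54.65 MHz mod fs = 19.3 MHz.
19.3 MHz > fs/2 = 17.675 MHz, folds to fs − 19.3 MHz = 16.05 MHz.
35.5 MHz mod fs = 0.15 MHz.
0.15 MHz ≤ fs/2 = 17.675 MHz, appears at 0.15 MHz.
54.65 MHz and 122.1 MHz both map to 16.05 MHz.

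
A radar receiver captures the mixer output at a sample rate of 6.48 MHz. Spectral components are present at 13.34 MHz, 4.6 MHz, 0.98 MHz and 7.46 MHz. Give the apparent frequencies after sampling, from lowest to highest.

fs/2 = 3.24 MHz.
13.34 MHz mod fs = 0.38 MHz.
0.38 MHz ≤ fs/2 = 3.24 MHz, appears at 0.38 MHz.
4.6 MHz > fs/2 = 3.24 MHz, folds to fs − 4.6 MHz = 1.88 MHz.
0.98 MHz ≤ fs/2 = 3.24 MHz, passes unchanged.
7.46 MHz mod fs = 0.98 MHz.
0.98 MHz ≤ fs/2 = 3.24 MHz, appears at 0.98 MHz.
Distinct values: {0.38 MHz, 0.98 MHz, 1.88 MHz}.

0.38 MHz, 0.98 MHz, 1.88 MHz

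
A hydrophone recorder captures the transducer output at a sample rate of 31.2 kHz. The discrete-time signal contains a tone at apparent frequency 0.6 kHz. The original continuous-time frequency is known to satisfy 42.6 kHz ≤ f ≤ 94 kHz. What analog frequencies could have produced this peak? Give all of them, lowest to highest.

61.8 kHz, 63 kHz, 93 kHz

Frequencies that alias to 0.6 kHz are k·fs ± 0.6 kHz for integer k ≥ 0.
k=0: 0.6 kHz.
k=1: 30.6 kHz, 31.8 kHz.
k=2: 61.8 kHz, 63 kHz.
k=3: 93 kHz, 94.2 kHz.
k=4: 124.2 kHz, 125.4 kHz.
Within [42.6 kHz, 94 kHz]: 61.8 kHz, 63 kHz, 93 kHz.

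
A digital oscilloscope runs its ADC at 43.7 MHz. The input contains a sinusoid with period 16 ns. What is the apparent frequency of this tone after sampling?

18.8 MHz

T = 16 ns → f = 1/T = 62.5 MHz.
62.5 MHz mod fs = 18.8 MHz.
18.8 MHz ≤ fs/2 = 21.85 MHz, appears at 18.8 MHz.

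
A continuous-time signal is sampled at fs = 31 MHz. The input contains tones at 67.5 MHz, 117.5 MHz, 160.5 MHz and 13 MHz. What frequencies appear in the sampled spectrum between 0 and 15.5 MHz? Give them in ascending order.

5.5 MHz, 6.5 MHz, 13 MHz

fs/2 = 15.5 MHz.
67.5 MHz mod fs = 5.5 MHz.
5.5 MHz ≤ fs/2 = 15.5 MHz, appears at 5.5 MHz.
117.5 MHz mod fs = 24.5 MHz.
24.5 MHz > fs/2 = 15.5 MHz, folds to fs − 24.5 MHz = 6.5 MHz.
160.5 MHz mod fs = 5.5 MHz.
5.5 MHz ≤ fs/2 = 15.5 MHz, appears at 5.5 MHz.
13 MHz ≤ fs/2 = 15.5 MHz, passes unchanged.
Distinct values: {5.5 MHz, 6.5 MHz, 13 MHz}.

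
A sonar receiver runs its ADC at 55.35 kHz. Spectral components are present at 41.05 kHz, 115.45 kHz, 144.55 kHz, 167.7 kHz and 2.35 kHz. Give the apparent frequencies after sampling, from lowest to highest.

1.65 kHz, 2.35 kHz, 4.75 kHz, 14.3 kHz, 21.5 kHz

fs/2 = 27.675 kHz.
41.05 kHz > fs/2 = 27.675 kHz, folds to fs − 41.05 kHz = 14.3 kHz.
115.45 kHz mod fs = 4.75 kHz.
4.75 kHz ≤ fs/2 = 27.675 kHz, appears at 4.75 kHz.
144.55 kHz mod fs = 33.85 kHz.
33.85 kHz > fs/2 = 27.675 kHz, folds to fs − 33.85 kHz = 21.5 kHz.
167.7 kHz mod fs = 1.65 kHz.
1.65 kHz ≤ fs/2 = 27.675 kHz, appears at 1.65 kHz.
2.35 kHz ≤ fs/2 = 27.675 kHz, passes unchanged.
Distinct values: {1.65 kHz, 2.35 kHz, 4.75 kHz, 14.3 kHz, 21.5 kHz}.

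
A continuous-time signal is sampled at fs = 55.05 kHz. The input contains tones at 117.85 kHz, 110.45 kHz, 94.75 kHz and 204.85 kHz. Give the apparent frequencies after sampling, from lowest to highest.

fs/2 = 27.525 kHz.
117.85 kHz mod fs = 7.75 kHz.
7.75 kHz ≤ fs/2 = 27.525 kHz, appears at 7.75 kHz.
110.45 kHz mod fs = 0.35 kHz.
0.35 kHz ≤ fs/2 = 27.525 kHz, appears at 0.35 kHz.
94.75 kHz mod fs = 39.7 kHz.
39.7 kHz > fs/2 = 27.525 kHz, folds to fs − 39.7 kHz = 15.35 kHz.
204.85 kHz mod fs = 39.7 kHz.
39.7 kHz > fs/2 = 27.525 kHz, folds to fs − 39.7 kHz = 15.35 kHz.
Distinct values: {0.35 kHz, 7.75 kHz, 15.35 kHz}.

0.35 kHz, 7.75 kHz, 15.35 kHz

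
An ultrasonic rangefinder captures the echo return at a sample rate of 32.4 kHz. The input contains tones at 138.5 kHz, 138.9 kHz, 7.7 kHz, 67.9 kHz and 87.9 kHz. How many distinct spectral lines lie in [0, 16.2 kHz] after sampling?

4

fs/2 = 16.2 kHz.
138.5 kHz mod fs = 8.9 kHz.
8.9 kHz ≤ fs/2 = 16.2 kHz, appears at 8.9 kHz.
138.9 kHz mod fs = 9.3 kHz.
9.3 kHz ≤ fs/2 = 16.2 kHz, appears at 9.3 kHz.
7.7 kHz ≤ fs/2 = 16.2 kHz, passes unchanged.
67.9 kHz mod fs = 3.1 kHz.
3.1 kHz ≤ fs/2 = 16.2 kHz, appears at 3.1 kHz.
87.9 kHz mod fs = 23.1 kHz.
23.1 kHz > fs/2 = 16.2 kHz, folds to fs − 23.1 kHz = 9.3 kHz.
Distinct values: {3.1 kHz, 7.7 kHz, 8.9 kHz, 9.3 kHz} → 4.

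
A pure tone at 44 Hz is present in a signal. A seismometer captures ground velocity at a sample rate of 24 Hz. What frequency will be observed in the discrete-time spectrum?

44 Hz mod fs = 20 Hz.
20 Hz > fs/2 = 12 Hz, folds to fs − 20 Hz = 4 Hz.

4 Hz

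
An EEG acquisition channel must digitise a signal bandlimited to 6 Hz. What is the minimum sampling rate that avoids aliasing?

Nyquist rate = 2 × 6 Hz = 12 Hz.

12 Hz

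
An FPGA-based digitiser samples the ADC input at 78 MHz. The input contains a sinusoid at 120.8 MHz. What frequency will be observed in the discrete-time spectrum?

35.2 MHz

120.8 MHz mod fs = 42.8 MHz.
42.8 MHz > fs/2 = 39 MHz, folds to fs − 42.8 MHz = 35.2 MHz.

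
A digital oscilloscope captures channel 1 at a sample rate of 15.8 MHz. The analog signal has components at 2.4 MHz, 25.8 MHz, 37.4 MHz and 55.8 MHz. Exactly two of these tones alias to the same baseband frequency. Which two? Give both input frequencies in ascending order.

fs/2 = 7.9 MHz.
2.4 MHz ≤ fs/2 = 7.9 MHz, passes unchanged.
25.8 MHz mod fs = 10 MHz.
10 MHz > fs/2 = 7.9 MHz, folds to fs − 10 MHz = 5.8 MHz.
37.4 MHz mod fs = 5.8 MHz.
5.8 MHz ≤ fs/2 = 7.9 MHz, appears at 5.8 MHz.
55.8 MHz mod fs = 8.4 MHz.
8.4 MHz > fs/2 = 7.9 MHz, folds to fs − 8.4 MHz = 7.4 MHz.
25.8 MHz and 37.4 MHz both map to 5.8 MHz.

25.8 MHz, 37.4 MHz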